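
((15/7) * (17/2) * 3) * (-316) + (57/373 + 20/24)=-17266.16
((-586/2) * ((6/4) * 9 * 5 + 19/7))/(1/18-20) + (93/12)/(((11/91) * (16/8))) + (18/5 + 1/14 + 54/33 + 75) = 1143.87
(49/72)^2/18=2401/93312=0.03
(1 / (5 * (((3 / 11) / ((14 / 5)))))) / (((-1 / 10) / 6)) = -616 / 5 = -123.20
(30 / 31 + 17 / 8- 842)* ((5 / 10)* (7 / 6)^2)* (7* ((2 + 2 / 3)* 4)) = -71360807 / 1674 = -42628.92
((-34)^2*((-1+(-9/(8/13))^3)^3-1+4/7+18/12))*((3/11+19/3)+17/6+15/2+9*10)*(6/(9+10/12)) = -88076082139090218785757345/38109446144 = -2311135192211577.97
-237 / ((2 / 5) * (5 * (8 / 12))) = -711 / 4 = -177.75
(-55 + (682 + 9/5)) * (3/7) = 269.49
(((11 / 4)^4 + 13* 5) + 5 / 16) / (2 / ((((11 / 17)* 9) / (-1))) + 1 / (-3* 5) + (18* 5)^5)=15523695 / 748268927948032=0.00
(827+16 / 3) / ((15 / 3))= 2497 / 15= 166.47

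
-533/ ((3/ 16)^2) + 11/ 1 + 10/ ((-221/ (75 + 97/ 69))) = -693220127/ 45747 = -15153.35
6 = 6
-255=-255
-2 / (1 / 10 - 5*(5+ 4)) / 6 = 0.01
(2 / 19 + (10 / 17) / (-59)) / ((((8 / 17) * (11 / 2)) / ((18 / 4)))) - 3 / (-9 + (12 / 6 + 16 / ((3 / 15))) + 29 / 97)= 3645803 / 29224470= 0.12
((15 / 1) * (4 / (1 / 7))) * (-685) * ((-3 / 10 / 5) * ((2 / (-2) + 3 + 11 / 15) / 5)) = 235914 / 25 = 9436.56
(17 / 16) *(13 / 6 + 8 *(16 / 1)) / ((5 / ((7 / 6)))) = 92939 / 2880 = 32.27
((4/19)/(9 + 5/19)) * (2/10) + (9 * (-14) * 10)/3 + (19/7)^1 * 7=-401.00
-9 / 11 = -0.82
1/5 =0.20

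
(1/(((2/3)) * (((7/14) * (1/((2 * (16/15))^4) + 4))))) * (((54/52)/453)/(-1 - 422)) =-1572864/391641394469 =-0.00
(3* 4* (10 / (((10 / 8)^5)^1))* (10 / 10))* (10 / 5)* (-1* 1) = -49152 / 625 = -78.64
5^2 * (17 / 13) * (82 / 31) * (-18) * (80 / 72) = -697000 / 403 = -1729.53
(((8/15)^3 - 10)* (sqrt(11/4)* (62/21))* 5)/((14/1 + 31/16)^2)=-0.95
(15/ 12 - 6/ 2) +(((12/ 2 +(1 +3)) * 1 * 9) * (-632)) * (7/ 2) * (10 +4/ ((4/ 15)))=-19908007/ 4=-4977001.75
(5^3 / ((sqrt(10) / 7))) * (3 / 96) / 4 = 175 * sqrt(10) / 256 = 2.16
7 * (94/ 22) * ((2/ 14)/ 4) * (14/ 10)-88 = -19031/ 220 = -86.50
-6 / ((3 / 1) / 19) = -38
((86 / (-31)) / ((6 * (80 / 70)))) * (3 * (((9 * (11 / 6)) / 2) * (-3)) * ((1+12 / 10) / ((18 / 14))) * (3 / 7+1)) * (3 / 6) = 36421 / 992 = 36.71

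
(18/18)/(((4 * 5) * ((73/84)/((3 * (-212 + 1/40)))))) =-534177/14600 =-36.59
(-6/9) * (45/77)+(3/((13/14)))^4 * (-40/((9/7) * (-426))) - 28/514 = 301469395252/40128747659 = 7.51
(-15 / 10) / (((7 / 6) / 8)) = -72 / 7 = -10.29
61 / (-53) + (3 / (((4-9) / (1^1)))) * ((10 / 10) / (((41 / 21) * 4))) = -53359 / 43460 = -1.23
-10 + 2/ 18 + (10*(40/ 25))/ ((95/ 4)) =-7879/ 855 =-9.22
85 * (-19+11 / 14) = -1548.21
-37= -37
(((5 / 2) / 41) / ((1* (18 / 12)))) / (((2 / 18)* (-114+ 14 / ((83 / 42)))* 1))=-0.00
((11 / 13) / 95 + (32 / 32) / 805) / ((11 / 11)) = 2018 / 198835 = 0.01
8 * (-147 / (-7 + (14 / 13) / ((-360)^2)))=141523200 / 842399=168.00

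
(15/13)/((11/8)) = 120/143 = 0.84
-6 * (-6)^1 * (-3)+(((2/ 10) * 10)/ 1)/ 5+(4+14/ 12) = -3073/ 30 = -102.43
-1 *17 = -17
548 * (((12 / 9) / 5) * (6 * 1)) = 4384 / 5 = 876.80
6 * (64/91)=384/91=4.22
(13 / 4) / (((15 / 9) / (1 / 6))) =13 / 40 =0.32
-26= -26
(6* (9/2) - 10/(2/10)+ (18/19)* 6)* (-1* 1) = 329/19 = 17.32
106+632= 738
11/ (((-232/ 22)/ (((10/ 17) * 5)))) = -3025/ 986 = -3.07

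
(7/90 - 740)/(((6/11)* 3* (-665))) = 732523/1077300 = 0.68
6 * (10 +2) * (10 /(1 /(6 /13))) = 332.31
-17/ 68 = -1/ 4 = -0.25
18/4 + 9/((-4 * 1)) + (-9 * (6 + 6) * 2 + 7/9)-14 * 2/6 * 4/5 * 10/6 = -7891/36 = -219.19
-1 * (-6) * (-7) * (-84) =3528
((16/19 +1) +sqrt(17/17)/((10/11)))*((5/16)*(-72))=-5031/76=-66.20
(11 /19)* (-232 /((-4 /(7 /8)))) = 2233 /76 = 29.38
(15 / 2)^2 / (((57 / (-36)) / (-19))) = 675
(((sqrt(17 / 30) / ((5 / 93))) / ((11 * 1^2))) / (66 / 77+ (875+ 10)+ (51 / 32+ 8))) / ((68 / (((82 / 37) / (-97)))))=-71176 * sqrt(510) / 3365463352075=-0.00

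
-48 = -48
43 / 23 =1.87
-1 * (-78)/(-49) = -78/49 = -1.59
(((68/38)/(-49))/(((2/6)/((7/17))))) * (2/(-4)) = 3/133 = 0.02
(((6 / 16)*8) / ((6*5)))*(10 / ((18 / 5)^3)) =125 / 5832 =0.02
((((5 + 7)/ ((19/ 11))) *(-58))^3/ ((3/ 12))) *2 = -523401494.58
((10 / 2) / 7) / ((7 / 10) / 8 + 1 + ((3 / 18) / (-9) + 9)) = 10800 / 152243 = 0.07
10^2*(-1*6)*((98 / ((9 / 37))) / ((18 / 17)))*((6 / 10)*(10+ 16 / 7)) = -15146320 / 9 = -1682924.44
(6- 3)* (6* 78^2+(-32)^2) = 112584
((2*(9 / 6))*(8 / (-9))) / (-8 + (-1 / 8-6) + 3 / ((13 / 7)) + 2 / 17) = 14144 / 65727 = 0.22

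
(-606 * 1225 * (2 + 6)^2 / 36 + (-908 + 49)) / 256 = -5158.56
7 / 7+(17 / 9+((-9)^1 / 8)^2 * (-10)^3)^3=-753297759658421 / 373248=-2018223164.38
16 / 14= 8 / 7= 1.14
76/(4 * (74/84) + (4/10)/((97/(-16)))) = 387030/17609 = 21.98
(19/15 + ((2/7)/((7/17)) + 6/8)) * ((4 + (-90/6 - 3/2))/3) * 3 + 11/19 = -744119/22344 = -33.30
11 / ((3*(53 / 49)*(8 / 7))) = 3773 / 1272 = 2.97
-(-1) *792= 792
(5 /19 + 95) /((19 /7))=12670 /361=35.10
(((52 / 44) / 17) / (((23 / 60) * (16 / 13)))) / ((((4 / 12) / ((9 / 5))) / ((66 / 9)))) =4563 / 782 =5.84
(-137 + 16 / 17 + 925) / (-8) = -3353 / 34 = -98.62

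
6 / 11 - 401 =-4405 / 11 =-400.45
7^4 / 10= 2401 / 10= 240.10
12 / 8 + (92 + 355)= 448.50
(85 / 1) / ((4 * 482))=85 / 1928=0.04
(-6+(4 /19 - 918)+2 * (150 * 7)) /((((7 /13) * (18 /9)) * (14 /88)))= 6391528 /931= 6865.23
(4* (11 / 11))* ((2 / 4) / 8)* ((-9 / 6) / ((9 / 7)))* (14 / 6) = -49 / 72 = -0.68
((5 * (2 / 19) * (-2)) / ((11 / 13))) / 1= -260 / 209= -1.24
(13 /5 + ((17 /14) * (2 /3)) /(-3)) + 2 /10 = 797 /315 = 2.53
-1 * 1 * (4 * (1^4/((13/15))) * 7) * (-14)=5880/13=452.31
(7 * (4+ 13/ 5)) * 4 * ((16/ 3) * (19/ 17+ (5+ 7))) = 1098944/ 85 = 12928.75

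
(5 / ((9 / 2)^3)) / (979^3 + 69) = 0.00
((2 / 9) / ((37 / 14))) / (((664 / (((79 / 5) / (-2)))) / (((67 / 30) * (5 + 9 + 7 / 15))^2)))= -116894534113 / 111937950000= -1.04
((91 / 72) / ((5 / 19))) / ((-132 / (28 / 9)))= -12103 / 106920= -0.11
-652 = -652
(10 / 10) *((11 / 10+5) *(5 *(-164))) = -5002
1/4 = 0.25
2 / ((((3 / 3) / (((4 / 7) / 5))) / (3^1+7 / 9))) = 272 / 315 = 0.86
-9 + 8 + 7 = 6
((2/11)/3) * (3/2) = 1/11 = 0.09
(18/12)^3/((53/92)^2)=28566/2809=10.17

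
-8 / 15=-0.53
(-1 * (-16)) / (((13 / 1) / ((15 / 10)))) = 24 / 13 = 1.85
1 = 1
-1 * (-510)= 510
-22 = -22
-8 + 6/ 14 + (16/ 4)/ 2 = -39/ 7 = -5.57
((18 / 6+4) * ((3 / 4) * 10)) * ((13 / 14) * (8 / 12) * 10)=325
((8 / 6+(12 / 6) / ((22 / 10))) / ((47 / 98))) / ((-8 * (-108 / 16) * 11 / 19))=68894 / 460647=0.15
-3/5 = -0.60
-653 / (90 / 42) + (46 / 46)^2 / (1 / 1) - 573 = -13151 / 15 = -876.73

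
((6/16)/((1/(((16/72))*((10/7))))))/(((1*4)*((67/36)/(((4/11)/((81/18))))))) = 20/15477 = 0.00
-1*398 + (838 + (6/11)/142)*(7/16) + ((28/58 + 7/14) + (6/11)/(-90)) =-30.40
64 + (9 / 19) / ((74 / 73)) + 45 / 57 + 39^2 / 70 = 112646 / 1295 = 86.99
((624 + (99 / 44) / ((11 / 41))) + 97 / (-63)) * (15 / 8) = 8743535 / 7392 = 1182.84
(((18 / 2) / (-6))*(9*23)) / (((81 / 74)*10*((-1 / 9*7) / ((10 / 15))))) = 851 / 35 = 24.31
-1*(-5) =5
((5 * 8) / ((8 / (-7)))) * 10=-350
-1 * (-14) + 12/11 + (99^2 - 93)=106954/11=9723.09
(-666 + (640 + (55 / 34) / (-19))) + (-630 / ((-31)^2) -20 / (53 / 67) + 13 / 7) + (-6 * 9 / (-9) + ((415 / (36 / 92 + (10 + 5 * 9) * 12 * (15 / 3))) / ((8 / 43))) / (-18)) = -55644011963537603 / 1258796660013648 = -44.20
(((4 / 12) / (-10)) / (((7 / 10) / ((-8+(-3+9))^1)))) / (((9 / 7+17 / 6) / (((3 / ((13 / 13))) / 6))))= 2 / 173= 0.01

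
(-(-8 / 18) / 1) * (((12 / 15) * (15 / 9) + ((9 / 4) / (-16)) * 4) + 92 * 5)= 22117 / 108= 204.79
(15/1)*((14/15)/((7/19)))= 38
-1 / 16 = -0.06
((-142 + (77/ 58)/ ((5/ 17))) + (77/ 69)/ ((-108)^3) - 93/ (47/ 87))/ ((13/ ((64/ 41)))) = -183415682045683/ 4933253724165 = -37.18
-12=-12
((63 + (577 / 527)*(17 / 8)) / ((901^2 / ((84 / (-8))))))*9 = -0.01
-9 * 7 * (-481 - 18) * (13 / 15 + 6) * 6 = 6476022 / 5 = 1295204.40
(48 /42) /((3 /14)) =16 /3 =5.33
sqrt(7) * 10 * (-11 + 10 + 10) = 90 * sqrt(7) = 238.12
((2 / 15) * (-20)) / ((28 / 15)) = -10 / 7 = -1.43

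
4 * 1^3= 4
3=3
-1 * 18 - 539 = -557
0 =0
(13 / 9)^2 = 2.09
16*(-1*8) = -128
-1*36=-36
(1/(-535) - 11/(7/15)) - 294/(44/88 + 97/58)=-1785316/11235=-158.91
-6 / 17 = -0.35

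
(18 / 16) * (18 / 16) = 81 / 64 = 1.27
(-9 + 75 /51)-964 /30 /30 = -32897 /3825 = -8.60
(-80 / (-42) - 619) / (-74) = 8.34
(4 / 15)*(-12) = -16 / 5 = -3.20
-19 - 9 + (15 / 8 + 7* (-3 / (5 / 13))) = -3229 / 40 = -80.72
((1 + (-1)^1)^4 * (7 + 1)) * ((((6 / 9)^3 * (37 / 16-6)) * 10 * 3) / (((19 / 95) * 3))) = 0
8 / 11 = 0.73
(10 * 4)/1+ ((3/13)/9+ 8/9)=4787/117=40.91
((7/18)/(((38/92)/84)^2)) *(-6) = -96503.67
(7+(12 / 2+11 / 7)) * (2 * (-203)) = -5916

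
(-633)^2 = 400689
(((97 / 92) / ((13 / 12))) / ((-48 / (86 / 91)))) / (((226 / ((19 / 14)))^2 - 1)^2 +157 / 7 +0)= -543568891 / 21813088285230073312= -0.00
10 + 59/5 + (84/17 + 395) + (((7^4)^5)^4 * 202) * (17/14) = 845151140760748219457978975611491208266962044489136937476865394916250983/85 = 9942954597185273170093870000000000000000000000000000000000000000000000.00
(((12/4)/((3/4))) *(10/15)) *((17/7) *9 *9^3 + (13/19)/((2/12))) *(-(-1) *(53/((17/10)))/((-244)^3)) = -0.09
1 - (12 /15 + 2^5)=-159 /5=-31.80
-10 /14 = -5 /7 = -0.71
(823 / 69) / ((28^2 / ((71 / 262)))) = 58433 / 14173152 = 0.00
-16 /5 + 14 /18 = -109 /45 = -2.42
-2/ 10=-1/ 5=-0.20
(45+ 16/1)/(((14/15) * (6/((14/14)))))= 305/28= 10.89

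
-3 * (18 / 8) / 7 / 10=-0.10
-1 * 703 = -703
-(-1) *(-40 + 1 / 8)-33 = -583 / 8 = -72.88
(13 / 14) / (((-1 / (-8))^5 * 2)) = 106496 / 7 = 15213.71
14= 14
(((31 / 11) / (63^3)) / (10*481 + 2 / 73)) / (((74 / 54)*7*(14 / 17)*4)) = 38471 / 518810516265888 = 0.00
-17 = -17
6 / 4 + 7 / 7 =5 / 2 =2.50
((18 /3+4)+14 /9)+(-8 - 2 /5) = 142 /45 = 3.16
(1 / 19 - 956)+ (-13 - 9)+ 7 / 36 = -668783 / 684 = -977.75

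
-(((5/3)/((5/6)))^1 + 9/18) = -5/2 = -2.50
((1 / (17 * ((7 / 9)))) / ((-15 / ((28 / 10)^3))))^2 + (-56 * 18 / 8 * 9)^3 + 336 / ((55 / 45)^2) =-19919679405048284904 / 13659765625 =-1458273879.06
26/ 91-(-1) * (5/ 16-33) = -3629/ 112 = -32.40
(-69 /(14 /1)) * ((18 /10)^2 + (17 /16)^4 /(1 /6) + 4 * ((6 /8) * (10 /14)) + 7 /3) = -6078641089 /80281600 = -75.72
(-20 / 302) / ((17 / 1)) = -10 / 2567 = -0.00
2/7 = 0.29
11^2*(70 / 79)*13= 110110 / 79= 1393.80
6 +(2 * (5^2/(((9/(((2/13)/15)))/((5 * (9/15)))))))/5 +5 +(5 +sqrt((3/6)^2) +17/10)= 10667/585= 18.23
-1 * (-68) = 68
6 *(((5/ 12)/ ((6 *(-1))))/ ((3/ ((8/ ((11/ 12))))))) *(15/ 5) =-40/ 11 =-3.64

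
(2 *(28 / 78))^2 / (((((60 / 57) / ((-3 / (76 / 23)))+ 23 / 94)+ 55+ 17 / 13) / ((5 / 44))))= 2118760 / 2003697267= 0.00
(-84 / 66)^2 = 196 / 121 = 1.62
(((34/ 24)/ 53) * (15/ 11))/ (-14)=-85/ 32648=-0.00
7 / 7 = 1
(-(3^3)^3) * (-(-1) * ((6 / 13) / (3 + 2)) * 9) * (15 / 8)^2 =-23914845 / 416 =-57487.61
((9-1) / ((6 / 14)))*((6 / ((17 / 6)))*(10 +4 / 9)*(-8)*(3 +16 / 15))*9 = -10275328 / 85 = -120886.21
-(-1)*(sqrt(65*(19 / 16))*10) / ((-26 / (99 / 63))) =-55*sqrt(1235) / 364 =-5.31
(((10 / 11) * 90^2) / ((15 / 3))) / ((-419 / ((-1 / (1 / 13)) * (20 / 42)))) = 702000 / 32263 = 21.76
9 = 9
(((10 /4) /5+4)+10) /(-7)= -29 /14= -2.07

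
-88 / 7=-12.57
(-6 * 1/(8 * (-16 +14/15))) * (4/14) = 45/3164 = 0.01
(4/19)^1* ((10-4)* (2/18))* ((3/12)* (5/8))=0.02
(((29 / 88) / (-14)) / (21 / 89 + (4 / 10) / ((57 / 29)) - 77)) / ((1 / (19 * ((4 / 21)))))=4658705 / 4186861448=0.00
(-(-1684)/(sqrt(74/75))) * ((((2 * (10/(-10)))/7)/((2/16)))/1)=-67360 * sqrt(222)/259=-3875.06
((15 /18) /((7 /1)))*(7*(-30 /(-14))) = 25 /14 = 1.79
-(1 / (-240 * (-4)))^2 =-1 / 921600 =-0.00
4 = 4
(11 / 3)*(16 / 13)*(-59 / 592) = -649 / 1443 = -0.45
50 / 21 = 2.38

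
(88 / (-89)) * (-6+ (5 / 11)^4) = 5.89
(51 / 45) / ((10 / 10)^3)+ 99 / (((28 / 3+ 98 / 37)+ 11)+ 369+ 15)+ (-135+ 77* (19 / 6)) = 29872399 / 271050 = 110.21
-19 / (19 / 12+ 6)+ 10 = 682 / 91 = 7.49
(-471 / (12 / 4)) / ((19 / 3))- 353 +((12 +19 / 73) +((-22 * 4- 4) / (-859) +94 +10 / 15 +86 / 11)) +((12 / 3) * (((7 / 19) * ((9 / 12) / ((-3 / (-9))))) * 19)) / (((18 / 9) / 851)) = 2087241855467 / 78634578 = 26543.56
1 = 1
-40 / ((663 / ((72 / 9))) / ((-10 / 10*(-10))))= -3200 / 663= -4.83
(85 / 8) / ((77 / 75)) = 6375 / 616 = 10.35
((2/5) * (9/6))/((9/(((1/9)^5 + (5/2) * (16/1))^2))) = 5578859765521/52301766015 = 106.67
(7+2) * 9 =81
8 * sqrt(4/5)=16 * sqrt(5)/5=7.16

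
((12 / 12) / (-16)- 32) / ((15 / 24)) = -51.30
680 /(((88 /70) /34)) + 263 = 205193 /11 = 18653.91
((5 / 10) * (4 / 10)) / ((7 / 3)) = 3 / 35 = 0.09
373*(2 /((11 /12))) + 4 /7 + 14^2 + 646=127542 /77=1656.39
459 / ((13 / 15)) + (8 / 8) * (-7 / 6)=41219 / 78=528.45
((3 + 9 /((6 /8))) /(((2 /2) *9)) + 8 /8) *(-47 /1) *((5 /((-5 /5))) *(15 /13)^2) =141000 /169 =834.32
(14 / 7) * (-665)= -1330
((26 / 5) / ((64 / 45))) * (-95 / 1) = -11115 / 32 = -347.34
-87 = -87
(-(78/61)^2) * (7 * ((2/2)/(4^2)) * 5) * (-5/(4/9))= 2395575/59536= 40.24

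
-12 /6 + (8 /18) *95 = 40.22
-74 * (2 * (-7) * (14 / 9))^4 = -109208390144 / 6561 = -16645083.09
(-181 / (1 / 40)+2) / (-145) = 7238 / 145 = 49.92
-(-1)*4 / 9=4 / 9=0.44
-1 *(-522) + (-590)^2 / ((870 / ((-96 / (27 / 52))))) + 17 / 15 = -287571133 / 3915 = -73453.67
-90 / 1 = -90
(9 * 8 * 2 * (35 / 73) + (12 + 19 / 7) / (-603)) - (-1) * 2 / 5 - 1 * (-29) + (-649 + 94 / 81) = -7618288471 / 13865985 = -549.42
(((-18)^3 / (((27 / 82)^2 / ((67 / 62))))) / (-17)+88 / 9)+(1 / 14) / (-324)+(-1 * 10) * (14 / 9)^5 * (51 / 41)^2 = 1070294000498449 / 325489057992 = 3288.26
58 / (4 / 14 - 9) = -406 / 61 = -6.66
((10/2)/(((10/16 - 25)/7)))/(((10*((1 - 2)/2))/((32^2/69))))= 57344/13455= 4.26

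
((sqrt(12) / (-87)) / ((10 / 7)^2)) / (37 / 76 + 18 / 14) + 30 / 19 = 30 / 19 - 13034 * sqrt(3) / 2051025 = 1.57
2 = 2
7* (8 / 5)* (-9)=-504 / 5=-100.80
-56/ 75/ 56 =-1/ 75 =-0.01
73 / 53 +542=28799 / 53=543.38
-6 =-6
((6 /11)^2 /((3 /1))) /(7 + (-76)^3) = -4 /17705083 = -0.00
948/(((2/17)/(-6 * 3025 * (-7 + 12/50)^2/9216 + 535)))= 22949343817/6400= 3585834.97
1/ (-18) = -1/ 18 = -0.06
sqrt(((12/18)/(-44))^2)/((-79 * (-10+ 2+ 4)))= 1/20856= 0.00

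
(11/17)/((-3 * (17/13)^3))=-24167/250563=-0.10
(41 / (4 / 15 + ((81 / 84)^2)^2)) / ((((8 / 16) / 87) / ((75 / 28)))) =176181264000 / 10430239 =16891.39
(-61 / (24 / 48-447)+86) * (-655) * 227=-11436850200 / 893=-12807223.07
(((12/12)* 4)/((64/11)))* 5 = 55/16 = 3.44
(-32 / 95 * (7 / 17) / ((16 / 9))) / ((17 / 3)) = -378 / 27455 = -0.01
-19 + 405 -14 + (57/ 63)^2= 372.82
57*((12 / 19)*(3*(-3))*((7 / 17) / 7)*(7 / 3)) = -756 / 17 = -44.47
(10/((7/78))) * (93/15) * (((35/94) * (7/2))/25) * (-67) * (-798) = 452482758/235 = 1925458.54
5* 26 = 130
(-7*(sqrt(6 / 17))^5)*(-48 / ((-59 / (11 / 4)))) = -33264*sqrt(102) / 289867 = -1.16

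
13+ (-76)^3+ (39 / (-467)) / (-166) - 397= -34060065881 / 77522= -439360.00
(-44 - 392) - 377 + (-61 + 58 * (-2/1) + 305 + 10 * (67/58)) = -19530/29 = -673.45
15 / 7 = 2.14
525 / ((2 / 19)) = 9975 / 2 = 4987.50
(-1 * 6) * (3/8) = -2.25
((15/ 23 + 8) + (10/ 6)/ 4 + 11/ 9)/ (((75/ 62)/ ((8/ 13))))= 1056604/ 201825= 5.24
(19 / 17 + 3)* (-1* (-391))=1610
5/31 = 0.16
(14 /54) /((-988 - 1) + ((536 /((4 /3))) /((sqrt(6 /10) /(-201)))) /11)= -0.00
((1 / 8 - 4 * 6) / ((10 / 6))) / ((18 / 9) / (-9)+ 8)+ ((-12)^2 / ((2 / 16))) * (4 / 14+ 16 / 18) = 3783643 / 2800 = 1351.30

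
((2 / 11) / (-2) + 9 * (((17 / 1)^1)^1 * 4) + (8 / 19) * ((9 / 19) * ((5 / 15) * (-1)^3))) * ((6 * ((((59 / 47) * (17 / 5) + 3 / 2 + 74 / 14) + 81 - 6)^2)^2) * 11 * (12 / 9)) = 15610017720858190551511369067 / 5286896479051250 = 2952586225720.74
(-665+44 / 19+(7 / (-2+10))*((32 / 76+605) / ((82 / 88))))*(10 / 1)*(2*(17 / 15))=-4988854 / 2337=-2134.73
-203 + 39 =-164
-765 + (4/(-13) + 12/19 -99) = -213328/247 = -863.68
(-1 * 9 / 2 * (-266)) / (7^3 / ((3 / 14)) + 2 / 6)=1197 / 1601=0.75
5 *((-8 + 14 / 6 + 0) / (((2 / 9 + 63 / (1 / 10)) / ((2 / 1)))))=-0.09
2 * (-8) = -16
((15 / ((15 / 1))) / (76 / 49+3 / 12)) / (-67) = -196 / 23651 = -0.01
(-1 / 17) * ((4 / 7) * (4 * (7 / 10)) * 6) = -48 / 85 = -0.56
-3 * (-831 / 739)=2493 / 739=3.37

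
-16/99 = -0.16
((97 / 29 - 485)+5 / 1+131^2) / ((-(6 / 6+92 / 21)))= -10160766 / 3277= -3100.63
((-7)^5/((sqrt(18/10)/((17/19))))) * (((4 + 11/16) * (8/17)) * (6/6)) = -420175 * sqrt(5)/38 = -24724.73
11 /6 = 1.83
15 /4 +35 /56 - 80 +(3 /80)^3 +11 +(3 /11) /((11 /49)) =-3928380733 /61952000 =-63.41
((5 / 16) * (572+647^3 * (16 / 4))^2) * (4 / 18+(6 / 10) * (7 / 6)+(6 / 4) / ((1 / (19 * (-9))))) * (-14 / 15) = 11811084640081381221784 / 135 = 87489515852454675716.92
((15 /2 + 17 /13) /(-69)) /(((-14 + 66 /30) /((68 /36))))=19465 /952614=0.02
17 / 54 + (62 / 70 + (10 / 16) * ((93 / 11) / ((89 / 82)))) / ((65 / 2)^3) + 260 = 10175139645161 / 39087798750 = 260.31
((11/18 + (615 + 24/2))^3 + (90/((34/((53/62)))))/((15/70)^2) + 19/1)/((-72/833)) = -37230271341860023/13017024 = -2860121587.07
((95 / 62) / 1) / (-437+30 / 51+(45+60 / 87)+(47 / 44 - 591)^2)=45336280 / 10285602828251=0.00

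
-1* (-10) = 10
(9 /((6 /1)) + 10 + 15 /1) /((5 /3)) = 159 /10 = 15.90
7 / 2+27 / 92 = 349 / 92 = 3.79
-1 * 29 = -29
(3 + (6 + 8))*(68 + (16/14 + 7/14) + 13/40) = 333047/280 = 1189.45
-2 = -2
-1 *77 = -77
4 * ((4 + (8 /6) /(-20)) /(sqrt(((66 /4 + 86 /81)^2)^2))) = 2064528 /40470125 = 0.05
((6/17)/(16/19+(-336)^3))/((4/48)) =-171/1531547102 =-0.00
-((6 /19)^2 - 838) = 302482 /361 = 837.90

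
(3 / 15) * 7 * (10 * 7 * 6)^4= 43563744000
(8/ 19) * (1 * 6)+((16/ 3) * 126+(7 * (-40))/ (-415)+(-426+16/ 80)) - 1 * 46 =1603817/ 7885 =203.40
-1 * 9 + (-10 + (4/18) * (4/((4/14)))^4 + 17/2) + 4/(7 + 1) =76742/9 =8526.89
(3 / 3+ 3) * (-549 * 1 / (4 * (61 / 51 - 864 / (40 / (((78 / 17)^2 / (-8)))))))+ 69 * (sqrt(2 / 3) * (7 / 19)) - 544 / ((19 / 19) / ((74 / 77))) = -210431423 / 395351+ 161 * sqrt(6) / 19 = -511.51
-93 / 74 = -1.26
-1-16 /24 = -5 /3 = -1.67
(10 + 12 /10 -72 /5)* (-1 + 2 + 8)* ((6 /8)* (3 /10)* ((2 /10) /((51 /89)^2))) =-142578 /36125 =-3.95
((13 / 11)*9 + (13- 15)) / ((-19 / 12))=-5.45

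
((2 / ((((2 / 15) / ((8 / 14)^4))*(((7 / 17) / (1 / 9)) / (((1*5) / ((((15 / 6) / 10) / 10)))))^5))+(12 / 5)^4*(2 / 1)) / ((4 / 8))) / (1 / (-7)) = -726966849880764183614464 / 70917861301875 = -10250828726.86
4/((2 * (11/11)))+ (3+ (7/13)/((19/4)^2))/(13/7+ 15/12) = 1213930/408291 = 2.97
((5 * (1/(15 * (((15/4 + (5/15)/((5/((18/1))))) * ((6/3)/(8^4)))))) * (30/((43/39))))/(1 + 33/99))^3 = 2359010787328000000/105823817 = 22291870149.87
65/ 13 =5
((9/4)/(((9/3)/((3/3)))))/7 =3/28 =0.11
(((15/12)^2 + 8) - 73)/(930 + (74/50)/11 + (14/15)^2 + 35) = -358875/5464832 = -0.07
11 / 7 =1.57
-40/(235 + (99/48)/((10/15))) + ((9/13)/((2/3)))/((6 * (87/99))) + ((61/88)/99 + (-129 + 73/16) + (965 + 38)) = 878.60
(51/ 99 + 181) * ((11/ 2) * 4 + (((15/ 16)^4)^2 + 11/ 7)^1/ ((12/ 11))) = 4354.09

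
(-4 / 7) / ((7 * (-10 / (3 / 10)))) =3 / 1225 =0.00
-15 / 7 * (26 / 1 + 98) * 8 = -14880 / 7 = -2125.71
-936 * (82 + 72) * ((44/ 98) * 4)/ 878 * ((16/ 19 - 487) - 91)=9935722368/ 58387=170170.11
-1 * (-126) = 126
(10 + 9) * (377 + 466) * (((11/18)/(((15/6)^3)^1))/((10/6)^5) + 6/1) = 37558871946/390625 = 96150.71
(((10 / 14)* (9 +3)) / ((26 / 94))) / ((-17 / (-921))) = 2597220 / 1547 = 1678.88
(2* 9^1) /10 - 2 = -1 /5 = -0.20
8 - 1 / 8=63 / 8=7.88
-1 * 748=-748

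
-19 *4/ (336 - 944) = 1/ 8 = 0.12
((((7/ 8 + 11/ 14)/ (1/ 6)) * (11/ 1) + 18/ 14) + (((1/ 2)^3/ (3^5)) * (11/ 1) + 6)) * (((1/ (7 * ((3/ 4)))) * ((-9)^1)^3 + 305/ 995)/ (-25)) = 61403461151/ 94779720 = 647.85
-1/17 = -0.06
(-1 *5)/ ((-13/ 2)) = 10/ 13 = 0.77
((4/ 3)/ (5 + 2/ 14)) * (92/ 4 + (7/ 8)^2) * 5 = 5915/ 192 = 30.81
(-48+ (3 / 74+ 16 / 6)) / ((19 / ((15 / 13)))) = -50275 / 18278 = -2.75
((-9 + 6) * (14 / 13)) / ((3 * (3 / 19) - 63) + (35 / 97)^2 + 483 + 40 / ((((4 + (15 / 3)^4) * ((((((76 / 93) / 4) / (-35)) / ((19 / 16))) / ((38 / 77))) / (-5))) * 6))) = -14842998588 / 1956807935017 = -0.01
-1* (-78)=78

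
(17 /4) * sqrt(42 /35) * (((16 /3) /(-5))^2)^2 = 278528 * sqrt(30) /253125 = 6.03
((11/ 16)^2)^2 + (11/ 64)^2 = 16577/ 65536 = 0.25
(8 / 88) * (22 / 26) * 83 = 83 / 13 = 6.38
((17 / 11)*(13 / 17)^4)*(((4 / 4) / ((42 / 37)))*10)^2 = 41.01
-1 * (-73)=73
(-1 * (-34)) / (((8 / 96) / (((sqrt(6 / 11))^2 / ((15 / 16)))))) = 13056 / 55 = 237.38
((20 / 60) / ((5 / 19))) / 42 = 19 / 630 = 0.03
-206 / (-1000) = 103 / 500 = 0.21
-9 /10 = -0.90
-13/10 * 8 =-52/5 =-10.40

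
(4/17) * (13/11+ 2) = 140/187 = 0.75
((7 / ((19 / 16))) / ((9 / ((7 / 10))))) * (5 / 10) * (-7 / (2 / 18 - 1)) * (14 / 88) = 2401 / 8360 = 0.29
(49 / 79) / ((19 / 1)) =49 / 1501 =0.03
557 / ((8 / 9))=5013 / 8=626.62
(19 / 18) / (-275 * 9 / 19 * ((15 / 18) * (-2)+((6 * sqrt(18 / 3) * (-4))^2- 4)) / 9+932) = -361 / 16760406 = -0.00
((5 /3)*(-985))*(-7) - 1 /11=379222 /33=11491.58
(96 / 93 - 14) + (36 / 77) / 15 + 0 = -154398 / 11935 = -12.94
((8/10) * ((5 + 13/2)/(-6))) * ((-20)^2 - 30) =-1702/3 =-567.33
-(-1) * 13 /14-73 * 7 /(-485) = 13459 /6790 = 1.98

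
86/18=43/9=4.78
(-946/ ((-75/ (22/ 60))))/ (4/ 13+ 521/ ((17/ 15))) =1149863/ 114370875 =0.01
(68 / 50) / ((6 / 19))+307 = 311.31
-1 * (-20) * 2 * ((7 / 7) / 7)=40 / 7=5.71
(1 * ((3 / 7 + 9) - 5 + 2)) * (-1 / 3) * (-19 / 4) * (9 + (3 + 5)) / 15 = 323 / 28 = 11.54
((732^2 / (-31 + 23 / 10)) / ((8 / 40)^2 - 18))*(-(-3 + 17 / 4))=-167445000 / 128863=-1299.40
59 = 59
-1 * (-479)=479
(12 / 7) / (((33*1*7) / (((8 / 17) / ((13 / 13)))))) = 32 / 9163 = 0.00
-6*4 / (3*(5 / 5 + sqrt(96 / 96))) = -4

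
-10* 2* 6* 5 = -600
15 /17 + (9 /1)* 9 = 81.88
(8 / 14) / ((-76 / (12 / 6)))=-2 / 133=-0.02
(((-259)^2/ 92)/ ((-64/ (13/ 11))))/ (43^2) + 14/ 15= 1663503653/ 1796340480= 0.93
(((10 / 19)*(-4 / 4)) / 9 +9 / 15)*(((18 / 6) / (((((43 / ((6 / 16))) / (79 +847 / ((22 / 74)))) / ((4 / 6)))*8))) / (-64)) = -28243 / 522880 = -0.05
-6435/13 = -495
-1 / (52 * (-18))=0.00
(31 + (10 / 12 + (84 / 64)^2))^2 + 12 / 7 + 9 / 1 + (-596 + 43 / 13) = 29200065091 / 53673984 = 544.03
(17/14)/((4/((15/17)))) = 15/56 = 0.27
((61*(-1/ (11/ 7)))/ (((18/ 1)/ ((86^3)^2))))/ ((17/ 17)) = -86375104701536/ 99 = -872475805066.02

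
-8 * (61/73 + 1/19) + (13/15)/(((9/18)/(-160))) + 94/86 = -283.35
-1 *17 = -17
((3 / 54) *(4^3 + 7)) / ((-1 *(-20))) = 71 / 360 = 0.20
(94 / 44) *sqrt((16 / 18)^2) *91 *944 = 16149952 / 99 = 163130.83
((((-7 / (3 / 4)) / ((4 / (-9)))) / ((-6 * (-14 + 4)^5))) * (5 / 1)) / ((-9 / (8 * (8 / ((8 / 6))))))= -7 / 7500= -0.00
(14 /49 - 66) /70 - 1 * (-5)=4.06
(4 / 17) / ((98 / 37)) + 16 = 13402 / 833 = 16.09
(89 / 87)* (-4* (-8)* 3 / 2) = 1424 / 29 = 49.10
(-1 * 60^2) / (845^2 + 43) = -900 / 178517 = -0.01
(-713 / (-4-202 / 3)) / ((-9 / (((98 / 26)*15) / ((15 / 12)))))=-50.23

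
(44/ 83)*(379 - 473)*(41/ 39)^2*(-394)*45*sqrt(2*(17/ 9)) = 13696653520*sqrt(34)/ 42081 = 1897876.19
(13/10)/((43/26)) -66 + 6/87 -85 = -936154/6235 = -150.14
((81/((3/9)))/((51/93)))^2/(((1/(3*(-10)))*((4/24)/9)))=-91928664180/289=-318092263.60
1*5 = 5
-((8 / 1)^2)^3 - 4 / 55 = -14417924 / 55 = -262144.07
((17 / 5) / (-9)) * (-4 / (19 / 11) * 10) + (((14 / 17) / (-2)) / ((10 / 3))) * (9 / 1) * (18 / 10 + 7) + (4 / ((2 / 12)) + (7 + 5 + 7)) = 3049807 / 72675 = 41.97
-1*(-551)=551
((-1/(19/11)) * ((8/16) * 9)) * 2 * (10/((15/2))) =-132/19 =-6.95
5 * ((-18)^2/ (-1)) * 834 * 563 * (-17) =12931186680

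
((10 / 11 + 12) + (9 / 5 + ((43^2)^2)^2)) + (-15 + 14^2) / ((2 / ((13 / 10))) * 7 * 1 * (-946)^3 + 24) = 76192421781276129337939577 / 6518747110040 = 11688200277615.71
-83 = -83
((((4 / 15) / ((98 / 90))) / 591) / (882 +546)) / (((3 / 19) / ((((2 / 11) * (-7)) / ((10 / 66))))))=-38 / 2461515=-0.00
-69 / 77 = -0.90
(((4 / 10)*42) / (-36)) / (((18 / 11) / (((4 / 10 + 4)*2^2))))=-3388 / 675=-5.02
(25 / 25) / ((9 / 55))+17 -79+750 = 6247 / 9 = 694.11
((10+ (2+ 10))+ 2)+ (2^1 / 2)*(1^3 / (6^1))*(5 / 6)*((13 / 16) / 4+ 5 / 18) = 499049 / 20736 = 24.07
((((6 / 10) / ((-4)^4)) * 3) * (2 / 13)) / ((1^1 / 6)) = 27 / 4160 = 0.01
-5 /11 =-0.45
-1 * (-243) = 243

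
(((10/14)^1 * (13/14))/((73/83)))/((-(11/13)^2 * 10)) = -182351/1731268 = -0.11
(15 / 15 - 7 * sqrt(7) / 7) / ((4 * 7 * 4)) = -0.01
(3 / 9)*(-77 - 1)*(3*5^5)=-243750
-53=-53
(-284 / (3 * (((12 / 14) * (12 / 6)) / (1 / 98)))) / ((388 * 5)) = -71 / 244440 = -0.00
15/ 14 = 1.07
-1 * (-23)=23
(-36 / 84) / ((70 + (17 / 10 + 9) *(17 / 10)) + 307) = -100 / 92211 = -0.00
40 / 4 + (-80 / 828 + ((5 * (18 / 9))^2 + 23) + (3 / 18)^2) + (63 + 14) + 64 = 75605 / 276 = 273.93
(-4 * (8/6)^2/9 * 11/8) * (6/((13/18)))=-352/39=-9.03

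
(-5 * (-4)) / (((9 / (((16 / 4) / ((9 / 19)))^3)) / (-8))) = -70236160 / 6561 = -10705.10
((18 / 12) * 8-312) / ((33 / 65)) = -6500 / 11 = -590.91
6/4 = 3/2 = 1.50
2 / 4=1 / 2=0.50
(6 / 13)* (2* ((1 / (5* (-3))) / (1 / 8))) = -32 / 65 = -0.49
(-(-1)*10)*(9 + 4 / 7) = 670 / 7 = 95.71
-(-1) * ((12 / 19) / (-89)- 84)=-142056 / 1691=-84.01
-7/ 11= -0.64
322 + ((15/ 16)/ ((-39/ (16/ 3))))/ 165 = 414413/ 1287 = 322.00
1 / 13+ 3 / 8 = 47 / 104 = 0.45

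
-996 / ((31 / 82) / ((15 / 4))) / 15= -20418 / 31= -658.65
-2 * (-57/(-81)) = -38/27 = -1.41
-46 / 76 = -23 / 38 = -0.61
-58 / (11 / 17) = -986 / 11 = -89.64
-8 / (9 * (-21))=8 / 189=0.04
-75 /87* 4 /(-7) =100 /203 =0.49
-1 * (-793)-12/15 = 792.20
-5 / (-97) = 5 / 97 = 0.05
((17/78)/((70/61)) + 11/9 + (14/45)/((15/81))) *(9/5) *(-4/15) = -253247/170625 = -1.48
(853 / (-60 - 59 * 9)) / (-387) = 853 / 228717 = 0.00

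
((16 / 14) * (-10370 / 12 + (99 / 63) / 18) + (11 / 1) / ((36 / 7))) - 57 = -1838759 / 1764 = -1042.38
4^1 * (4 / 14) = 8 / 7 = 1.14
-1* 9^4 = -6561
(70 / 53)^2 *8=13.96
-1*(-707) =707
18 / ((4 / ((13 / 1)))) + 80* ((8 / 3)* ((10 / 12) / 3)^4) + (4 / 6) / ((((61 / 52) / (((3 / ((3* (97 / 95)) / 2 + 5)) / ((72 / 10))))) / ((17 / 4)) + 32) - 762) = 2635826856863 / 44100076428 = 59.77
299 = 299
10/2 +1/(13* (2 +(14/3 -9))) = 452/91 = 4.97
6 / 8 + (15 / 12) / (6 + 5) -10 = -9.14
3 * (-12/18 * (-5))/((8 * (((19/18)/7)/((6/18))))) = 105/38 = 2.76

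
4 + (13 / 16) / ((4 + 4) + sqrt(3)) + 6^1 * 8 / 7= 9363 / 854 - 13 * sqrt(3) / 976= 10.94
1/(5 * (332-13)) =1/1595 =0.00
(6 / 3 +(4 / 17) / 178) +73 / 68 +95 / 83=2119487 / 502316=4.22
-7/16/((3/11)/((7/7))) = -77/48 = -1.60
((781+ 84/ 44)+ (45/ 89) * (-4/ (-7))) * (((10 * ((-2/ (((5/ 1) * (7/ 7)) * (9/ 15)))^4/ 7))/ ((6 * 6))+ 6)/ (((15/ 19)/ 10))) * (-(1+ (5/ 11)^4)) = -95456385307960384/ 1536025039857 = -62145.07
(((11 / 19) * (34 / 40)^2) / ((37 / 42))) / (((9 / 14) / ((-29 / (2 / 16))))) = -9034718 / 52725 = -171.36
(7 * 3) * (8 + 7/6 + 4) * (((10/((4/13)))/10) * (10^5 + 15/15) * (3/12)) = 718907189/32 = 22465849.66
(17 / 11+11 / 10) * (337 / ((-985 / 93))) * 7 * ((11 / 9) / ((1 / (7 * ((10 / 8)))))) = -49654591 / 7880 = -6301.34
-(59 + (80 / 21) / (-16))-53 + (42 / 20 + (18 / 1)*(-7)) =-49489 / 210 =-235.66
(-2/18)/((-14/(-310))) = -2.46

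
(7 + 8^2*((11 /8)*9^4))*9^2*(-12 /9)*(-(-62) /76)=-966525750 /19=-50869776.32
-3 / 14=-0.21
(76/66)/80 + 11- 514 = -663941/1320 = -502.99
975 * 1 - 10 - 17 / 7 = 6738 / 7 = 962.57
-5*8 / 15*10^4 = -80000 / 3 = -26666.67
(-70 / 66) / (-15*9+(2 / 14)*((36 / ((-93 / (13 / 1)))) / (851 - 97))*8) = 220255 / 28036899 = 0.01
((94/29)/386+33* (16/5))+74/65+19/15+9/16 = 1896024047/17462640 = 108.58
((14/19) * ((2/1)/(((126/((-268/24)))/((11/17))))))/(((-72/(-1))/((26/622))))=-0.00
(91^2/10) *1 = 8281/10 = 828.10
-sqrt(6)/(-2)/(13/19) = 1.79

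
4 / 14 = 2 / 7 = 0.29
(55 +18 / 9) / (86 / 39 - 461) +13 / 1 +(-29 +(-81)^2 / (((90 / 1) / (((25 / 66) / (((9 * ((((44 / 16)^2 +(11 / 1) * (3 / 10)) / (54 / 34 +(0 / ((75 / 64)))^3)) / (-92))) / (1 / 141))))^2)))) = -16.12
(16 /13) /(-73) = -16 /949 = -0.02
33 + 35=68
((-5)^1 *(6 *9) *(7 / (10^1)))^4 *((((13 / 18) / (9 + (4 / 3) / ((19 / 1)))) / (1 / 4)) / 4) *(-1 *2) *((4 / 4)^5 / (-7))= 15008070987 / 517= 29029150.85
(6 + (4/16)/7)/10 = 169/280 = 0.60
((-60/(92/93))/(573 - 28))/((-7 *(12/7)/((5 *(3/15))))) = 93/10028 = 0.01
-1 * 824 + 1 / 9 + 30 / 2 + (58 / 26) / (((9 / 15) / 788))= 248140 / 117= 2120.85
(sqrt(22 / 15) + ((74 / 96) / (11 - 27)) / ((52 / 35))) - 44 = -1758479 / 39936 + sqrt(330) / 15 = -42.82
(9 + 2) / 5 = 11 / 5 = 2.20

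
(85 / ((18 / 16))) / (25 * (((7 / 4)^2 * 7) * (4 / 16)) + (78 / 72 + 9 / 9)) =8704 / 15675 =0.56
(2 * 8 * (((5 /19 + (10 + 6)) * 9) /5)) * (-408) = -18154368 /95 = -191098.61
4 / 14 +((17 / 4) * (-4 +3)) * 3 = -349 / 28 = -12.46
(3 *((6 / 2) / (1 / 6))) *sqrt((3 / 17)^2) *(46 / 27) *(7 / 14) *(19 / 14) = 1311 / 119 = 11.02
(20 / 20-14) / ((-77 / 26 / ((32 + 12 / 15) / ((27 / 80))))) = 426.61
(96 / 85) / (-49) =-96 / 4165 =-0.02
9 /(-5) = -9 /5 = -1.80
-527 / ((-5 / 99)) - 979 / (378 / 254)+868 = 10059292 / 945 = 10644.75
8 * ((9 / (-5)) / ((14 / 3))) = -108 / 35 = -3.09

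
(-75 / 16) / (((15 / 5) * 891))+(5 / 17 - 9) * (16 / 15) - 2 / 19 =-216265879 / 23023440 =-9.39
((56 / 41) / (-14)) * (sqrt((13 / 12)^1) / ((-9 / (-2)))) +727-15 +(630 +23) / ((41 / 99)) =93839 / 41-4 * sqrt(39) / 1107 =2288.73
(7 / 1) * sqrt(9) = 21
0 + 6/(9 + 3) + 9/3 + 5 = 17/2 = 8.50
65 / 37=1.76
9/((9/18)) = 18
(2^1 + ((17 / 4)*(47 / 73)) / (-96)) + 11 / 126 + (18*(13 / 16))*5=44258597 / 588672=75.18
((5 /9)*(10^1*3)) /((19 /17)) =850 /57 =14.91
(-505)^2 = 255025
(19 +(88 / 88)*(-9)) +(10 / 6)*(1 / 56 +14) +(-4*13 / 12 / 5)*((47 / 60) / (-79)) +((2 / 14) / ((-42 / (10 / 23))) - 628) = -95295013381 / 160259400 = -594.63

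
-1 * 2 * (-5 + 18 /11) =6.73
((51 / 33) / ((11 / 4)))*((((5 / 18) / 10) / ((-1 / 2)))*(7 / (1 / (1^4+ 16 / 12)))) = -0.51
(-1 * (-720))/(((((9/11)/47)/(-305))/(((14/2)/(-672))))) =788425/6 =131404.17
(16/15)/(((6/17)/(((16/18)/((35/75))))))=1088/189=5.76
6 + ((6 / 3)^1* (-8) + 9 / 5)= -41 / 5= -8.20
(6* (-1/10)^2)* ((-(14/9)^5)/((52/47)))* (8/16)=-1579858/6396975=-0.25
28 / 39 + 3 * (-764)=-2291.28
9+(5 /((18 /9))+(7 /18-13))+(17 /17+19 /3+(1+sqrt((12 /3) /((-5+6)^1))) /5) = 307 /45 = 6.82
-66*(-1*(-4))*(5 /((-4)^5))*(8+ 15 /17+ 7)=22275 /1088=20.47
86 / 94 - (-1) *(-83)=-3858 / 47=-82.09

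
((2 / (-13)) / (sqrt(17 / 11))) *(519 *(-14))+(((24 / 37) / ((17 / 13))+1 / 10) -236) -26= -1644231 / 6290+14532 *sqrt(187) / 221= 637.79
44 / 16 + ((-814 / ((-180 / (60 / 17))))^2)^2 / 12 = 439256710849 / 81182412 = 5410.74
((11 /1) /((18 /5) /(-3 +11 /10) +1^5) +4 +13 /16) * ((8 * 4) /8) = -2035 /68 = -29.93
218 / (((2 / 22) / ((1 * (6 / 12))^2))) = 1199 / 2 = 599.50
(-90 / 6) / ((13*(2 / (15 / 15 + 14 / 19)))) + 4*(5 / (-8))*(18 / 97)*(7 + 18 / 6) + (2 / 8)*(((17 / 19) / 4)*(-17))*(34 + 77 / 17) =-16203755 / 383344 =-42.27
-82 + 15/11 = -887/11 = -80.64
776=776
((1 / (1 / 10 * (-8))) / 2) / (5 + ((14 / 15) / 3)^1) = -225 / 1912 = -0.12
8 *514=4112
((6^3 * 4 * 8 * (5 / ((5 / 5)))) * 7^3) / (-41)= -11854080 / 41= -289123.90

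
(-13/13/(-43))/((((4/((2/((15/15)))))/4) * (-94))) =-1/2021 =-0.00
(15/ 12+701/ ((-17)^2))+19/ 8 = 13989/ 2312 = 6.05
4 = 4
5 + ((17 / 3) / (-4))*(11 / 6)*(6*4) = -172 / 3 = -57.33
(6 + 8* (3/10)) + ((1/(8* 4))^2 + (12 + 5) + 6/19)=25.72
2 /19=0.11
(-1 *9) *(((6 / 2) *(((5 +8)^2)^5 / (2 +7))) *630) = -260552549594610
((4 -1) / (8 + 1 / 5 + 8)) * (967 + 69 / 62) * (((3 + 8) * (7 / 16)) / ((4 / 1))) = 23108855 / 107136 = 215.70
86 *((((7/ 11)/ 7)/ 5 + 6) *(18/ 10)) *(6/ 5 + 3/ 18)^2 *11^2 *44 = 5790012866/ 625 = 9264020.59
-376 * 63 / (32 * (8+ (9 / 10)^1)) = -14805 / 178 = -83.17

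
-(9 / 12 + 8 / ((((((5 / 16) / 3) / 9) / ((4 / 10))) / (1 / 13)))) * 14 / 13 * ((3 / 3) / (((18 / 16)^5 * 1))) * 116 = -126931632128 / 83160675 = -1526.34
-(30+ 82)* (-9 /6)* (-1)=-168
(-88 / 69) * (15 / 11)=-40 / 23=-1.74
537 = 537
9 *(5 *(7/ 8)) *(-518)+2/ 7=-571087/ 28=-20395.96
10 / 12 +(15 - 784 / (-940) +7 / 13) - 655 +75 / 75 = -11672437 / 18330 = -636.79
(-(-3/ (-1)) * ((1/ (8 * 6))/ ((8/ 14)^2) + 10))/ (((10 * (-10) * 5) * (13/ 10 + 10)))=7729/ 1446400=0.01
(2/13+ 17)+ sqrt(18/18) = 236/13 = 18.15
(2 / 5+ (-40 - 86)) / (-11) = 628 / 55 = 11.42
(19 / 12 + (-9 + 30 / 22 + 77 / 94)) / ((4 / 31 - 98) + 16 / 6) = 52979 / 963688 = 0.05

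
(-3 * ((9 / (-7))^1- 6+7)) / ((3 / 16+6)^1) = 32 / 231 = 0.14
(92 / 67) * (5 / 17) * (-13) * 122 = -729560 / 1139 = -640.53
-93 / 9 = -10.33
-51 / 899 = -0.06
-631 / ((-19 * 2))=631 / 38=16.61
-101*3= -303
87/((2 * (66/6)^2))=87/242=0.36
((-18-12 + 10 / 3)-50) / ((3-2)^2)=-230 / 3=-76.67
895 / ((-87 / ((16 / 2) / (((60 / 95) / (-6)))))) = 68020 / 87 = 781.84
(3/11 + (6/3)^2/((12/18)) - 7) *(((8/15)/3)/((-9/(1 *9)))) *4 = 0.52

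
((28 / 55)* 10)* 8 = 448 / 11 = 40.73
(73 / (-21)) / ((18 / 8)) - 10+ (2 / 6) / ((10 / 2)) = -10847 / 945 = -11.48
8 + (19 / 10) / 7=579 / 70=8.27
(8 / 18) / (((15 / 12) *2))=8 / 45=0.18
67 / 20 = 3.35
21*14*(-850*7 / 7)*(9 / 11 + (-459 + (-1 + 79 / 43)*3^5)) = 30110950800 / 473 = 63659515.43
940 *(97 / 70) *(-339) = -3091002 / 7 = -441571.71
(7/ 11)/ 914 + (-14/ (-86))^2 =505589/ 18589846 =0.03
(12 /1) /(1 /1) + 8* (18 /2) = 84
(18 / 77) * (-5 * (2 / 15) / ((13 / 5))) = -60 / 1001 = -0.06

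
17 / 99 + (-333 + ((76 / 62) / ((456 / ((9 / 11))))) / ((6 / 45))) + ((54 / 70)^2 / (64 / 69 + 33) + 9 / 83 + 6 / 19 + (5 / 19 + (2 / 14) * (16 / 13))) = -479123300925097123 / 1443442284484200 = -331.93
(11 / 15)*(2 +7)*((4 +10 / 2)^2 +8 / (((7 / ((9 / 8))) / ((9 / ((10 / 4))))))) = 98901 / 175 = 565.15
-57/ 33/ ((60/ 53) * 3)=-1007/ 1980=-0.51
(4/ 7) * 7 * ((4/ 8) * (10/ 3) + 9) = 42.67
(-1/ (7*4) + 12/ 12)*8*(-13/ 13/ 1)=-54/ 7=-7.71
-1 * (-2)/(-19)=-2/19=-0.11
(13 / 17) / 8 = 13 / 136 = 0.10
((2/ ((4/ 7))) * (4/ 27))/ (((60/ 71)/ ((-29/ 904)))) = -14413/ 732240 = -0.02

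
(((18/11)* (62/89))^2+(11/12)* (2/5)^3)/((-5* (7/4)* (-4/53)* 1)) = 25870980206/12579538125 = 2.06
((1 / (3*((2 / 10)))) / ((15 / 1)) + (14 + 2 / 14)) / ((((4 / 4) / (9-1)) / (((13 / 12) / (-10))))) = -11674 / 945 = -12.35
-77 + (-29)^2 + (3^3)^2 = 1493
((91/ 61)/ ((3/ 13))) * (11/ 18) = 13013/ 3294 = 3.95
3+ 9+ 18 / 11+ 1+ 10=271 / 11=24.64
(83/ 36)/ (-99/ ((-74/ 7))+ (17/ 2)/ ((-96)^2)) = 0.25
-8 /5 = -1.60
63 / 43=1.47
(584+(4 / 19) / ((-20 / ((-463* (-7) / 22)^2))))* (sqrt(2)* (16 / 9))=7265884* sqrt(2) / 11495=893.91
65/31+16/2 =313/31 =10.10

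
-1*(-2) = 2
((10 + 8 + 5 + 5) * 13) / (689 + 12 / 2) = 364 / 695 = 0.52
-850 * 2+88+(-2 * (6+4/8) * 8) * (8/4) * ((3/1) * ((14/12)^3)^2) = -3096301/972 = -3185.49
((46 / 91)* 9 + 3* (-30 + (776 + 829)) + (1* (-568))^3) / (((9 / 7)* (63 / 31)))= -516936126613 / 7371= -70131071.31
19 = 19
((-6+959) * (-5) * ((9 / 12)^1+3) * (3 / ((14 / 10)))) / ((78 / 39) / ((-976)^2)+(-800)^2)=-14184452000 / 237085582223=-0.06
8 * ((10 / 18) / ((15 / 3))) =8 / 9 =0.89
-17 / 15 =-1.13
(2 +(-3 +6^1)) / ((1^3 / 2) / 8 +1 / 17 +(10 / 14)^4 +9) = 3265360 / 6126881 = 0.53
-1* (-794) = 794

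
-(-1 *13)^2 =-169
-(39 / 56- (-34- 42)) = -4295 / 56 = -76.70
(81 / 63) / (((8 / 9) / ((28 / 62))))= 81 / 124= 0.65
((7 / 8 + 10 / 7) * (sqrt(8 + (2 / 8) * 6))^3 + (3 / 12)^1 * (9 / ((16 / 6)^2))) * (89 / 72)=801 / 2048 + 72713 * sqrt(38) / 5376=83.77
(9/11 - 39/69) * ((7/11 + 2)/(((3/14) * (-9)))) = -25984/75141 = -0.35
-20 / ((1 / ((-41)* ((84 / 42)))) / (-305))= -500200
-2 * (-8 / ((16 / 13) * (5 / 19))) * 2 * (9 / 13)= 342 / 5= 68.40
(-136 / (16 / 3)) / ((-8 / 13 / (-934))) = -38702.62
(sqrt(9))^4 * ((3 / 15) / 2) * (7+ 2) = 729 / 10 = 72.90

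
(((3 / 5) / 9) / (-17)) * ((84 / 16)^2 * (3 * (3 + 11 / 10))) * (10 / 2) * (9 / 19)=-162729 / 51680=-3.15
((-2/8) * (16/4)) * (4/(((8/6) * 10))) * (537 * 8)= -6444/5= -1288.80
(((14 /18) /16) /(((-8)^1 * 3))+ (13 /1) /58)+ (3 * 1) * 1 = 322933 /100224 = 3.22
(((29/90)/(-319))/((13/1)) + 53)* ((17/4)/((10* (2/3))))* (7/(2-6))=-81170971/1372800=-59.13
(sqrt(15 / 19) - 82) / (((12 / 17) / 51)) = -5860.30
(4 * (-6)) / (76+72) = -6 / 37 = -0.16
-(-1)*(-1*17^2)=-289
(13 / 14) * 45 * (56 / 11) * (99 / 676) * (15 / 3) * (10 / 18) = 1125 / 13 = 86.54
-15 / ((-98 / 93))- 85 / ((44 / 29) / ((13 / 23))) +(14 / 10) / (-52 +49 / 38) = -8341058133 / 477780380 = -17.46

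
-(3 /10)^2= -9 /100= -0.09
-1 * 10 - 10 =-20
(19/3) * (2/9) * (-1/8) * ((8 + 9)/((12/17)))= -5491/1296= -4.24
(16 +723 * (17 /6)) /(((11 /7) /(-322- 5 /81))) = -423115.92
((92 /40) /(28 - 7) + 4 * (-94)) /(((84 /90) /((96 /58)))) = -947244 /1421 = -666.60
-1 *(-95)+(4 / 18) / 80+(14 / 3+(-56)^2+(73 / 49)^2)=2798701681 / 864360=3237.89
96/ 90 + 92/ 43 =2068/ 645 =3.21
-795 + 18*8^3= 8421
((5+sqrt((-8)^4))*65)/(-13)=-345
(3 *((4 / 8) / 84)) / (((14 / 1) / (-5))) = -5 / 784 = -0.01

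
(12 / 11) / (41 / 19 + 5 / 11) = 38 / 91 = 0.42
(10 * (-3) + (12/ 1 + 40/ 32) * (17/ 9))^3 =-5735339/ 46656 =-122.93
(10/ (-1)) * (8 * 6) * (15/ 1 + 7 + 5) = -12960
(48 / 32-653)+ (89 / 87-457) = -192701 / 174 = -1107.48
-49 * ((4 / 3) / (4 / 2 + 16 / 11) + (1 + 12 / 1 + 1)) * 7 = -281260 / 57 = -4934.39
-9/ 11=-0.82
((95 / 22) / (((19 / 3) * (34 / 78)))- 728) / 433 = -271687 / 161942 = -1.68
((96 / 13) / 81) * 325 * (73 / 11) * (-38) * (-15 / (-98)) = -5548000 / 4851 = -1143.68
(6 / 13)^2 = 36 / 169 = 0.21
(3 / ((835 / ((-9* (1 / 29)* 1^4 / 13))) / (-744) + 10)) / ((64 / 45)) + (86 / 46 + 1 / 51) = 1380059155 / 716477784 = 1.93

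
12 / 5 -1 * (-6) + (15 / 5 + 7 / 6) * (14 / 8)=1883 / 120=15.69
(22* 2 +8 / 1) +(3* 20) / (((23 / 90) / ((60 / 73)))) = 244.97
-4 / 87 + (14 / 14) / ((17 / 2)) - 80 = -79.93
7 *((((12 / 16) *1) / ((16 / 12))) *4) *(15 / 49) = 135 / 28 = 4.82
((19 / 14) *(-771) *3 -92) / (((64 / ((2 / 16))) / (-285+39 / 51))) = 6830485 / 3808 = 1793.72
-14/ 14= -1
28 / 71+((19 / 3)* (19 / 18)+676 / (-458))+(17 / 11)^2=849040409 / 106236306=7.99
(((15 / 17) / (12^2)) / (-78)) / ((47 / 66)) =-55 / 498576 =-0.00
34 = 34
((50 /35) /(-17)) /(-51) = 10 /6069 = 0.00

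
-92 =-92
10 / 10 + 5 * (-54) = -269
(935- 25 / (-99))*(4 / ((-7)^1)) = -370360 / 693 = -534.43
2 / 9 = 0.22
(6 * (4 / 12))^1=2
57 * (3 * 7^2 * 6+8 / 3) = 50426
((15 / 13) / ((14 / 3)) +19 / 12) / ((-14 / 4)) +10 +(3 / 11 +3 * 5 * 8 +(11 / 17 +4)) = 96055247 / 714714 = 134.40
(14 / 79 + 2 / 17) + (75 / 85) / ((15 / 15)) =93 / 79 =1.18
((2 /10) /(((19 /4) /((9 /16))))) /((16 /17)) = 153 /6080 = 0.03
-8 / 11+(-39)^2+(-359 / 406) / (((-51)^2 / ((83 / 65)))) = 1147872914203 / 755044290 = 1520.27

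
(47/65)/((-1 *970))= -47/63050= -0.00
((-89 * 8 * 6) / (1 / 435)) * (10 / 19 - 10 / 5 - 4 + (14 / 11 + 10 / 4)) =660632760 / 209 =3160922.30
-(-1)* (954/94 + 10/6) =11.82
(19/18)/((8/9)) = 19/16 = 1.19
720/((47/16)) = 11520/47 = 245.11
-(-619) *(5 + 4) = 5571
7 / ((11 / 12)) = 84 / 11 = 7.64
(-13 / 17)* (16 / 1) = -12.24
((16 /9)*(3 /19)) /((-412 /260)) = -1040 /5871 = -0.18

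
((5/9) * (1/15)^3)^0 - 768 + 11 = -756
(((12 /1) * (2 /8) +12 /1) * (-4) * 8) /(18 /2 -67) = 240 /29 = 8.28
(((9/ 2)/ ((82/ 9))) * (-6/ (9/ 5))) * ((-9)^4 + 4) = -886275/ 82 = -10808.23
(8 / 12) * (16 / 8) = 4 / 3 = 1.33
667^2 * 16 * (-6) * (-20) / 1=854186880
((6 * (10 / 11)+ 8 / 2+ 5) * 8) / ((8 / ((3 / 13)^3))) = 4293 / 24167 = 0.18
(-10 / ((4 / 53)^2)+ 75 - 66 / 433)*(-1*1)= 5822213 / 3464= 1680.78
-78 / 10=-39 / 5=-7.80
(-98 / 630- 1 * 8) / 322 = -367 / 14490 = -0.03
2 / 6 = 1 / 3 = 0.33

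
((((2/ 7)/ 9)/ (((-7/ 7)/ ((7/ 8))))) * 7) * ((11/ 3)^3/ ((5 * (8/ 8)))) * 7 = -65219/ 4860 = -13.42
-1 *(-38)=38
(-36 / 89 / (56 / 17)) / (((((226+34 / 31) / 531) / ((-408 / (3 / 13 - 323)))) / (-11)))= 3.99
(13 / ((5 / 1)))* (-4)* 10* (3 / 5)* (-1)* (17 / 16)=663 / 10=66.30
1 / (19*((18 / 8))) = 4 / 171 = 0.02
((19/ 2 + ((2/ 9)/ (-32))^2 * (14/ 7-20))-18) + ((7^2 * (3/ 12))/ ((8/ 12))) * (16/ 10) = 120379/ 5760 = 20.90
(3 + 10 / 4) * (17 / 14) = 187 / 28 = 6.68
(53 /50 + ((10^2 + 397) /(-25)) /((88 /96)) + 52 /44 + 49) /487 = 3251 /53570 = 0.06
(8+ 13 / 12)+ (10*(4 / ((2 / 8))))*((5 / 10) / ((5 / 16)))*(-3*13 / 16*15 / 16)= -6911 / 12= -575.92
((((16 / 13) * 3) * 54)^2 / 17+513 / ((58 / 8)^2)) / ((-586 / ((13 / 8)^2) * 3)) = -118204371 / 33512168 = -3.53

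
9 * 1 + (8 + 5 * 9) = 62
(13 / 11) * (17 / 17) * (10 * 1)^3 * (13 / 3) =169000 / 33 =5121.21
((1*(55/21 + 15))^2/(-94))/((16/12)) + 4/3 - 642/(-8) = 728729/9212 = 79.11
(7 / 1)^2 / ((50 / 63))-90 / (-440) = 68139 / 1100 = 61.94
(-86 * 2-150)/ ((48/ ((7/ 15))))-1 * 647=-234047/ 360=-650.13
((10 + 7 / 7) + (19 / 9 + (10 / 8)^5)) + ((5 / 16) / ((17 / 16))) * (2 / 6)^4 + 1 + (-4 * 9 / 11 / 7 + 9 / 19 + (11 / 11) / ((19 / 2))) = 35642614531 / 2062900224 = 17.28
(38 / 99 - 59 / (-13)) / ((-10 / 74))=-46879 / 1287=-36.43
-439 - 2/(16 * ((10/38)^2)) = -88161/200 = -440.80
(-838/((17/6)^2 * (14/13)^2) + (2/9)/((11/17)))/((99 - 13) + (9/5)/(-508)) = -319287469120/306226937709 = -1.04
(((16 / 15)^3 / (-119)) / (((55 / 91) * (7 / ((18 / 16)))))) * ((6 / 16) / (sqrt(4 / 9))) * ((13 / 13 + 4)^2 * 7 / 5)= -1248 / 23375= -0.05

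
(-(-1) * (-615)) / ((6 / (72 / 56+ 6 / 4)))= -7995 / 28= -285.54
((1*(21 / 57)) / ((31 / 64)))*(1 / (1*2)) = 0.38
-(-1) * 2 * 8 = 16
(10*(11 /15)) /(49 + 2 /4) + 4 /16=0.40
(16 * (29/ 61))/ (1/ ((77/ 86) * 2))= 35728/ 2623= 13.62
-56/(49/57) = -456/7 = -65.14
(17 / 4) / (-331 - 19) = -0.01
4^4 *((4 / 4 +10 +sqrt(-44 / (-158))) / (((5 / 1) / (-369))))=-1039104 / 5-94464 *sqrt(1738) / 395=-217790.78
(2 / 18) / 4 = 1 / 36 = 0.03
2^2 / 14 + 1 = 9 / 7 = 1.29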